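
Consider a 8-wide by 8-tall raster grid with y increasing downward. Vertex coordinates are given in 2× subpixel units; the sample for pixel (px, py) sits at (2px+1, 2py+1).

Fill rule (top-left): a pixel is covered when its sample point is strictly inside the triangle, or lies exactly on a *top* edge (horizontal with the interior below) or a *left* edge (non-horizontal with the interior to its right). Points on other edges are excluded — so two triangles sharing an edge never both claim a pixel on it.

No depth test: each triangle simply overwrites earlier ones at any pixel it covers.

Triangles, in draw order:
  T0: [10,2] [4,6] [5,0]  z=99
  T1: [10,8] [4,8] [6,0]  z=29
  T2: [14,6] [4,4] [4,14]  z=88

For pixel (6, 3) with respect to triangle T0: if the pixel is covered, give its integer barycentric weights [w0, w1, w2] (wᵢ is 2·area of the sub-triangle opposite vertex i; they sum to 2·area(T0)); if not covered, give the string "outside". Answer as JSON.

T0:
  2·area = 32
  edge (10, 2)→(4, 6): d=(-6,4) right/bottom  bias=-1
  edge (4, 6)→(5, 0): d=(1,-6) top-left  bias=+0
  edge (5, 0)→(10, 2): d=(5,2) right/bottom  bias=-1
    (2,0)@(5, 1): e=[26,1,5] → █
    (3,0)@(7, 1): e=[18,13,1] → █
    (4,0)@(9, 1): e=[10,25,-3] → ·
    (2,1)@(5, 3): e=[14,3,15] → █
    (4,1)@(9, 3): e=[-2,27,7] → ·
    (2,2)@(5, 5): e=[2,5,25] → █
    (3,2)@(7, 5): e=[-6,17,21] → ·
    (2,3)@(5, 7): e=[-10,7,35] → ·
  covered (5 px):
    · · █ █ · · · ·
    · · █ █ · · · ·
    · · █ · · · · ·
    · · · · · · · ·
    · · · · · · · ·
    · · · · · · · ·
    · · · · · · · ·
    · · · · · · · ·
T1:
  2·area = 48
  edge (10, 8)→(4, 8): d=(-6,0) right/bottom  bias=-1
  edge (4, 8)→(6, 0): d=(2,-8) top-left  bias=+0
  edge (6, 0)→(10, 8): d=(4,8) right/bottom  bias=-1
    (3,1)@(7, 3): e=[30,14,4] → █
    (4,1)@(9, 3): e=[30,30,-12] → ·
    (2,2)@(5, 5): e=[18,2,28] → █
    (4,2)@(9, 5): e=[18,34,-4] → ·
    (2,3)@(5, 7): e=[6,6,36] → █
    (4,3)@(9, 7): e=[6,38,4] → █
    (5,3)@(11, 7): e=[6,54,-12] → ·
    (2,4)@(5, 9): e=[-6,10,44] → ·
    (3,4)@(7, 9): e=[-6,26,28] → ·
    (4,4)@(9, 9): e=[-6,42,12] → ·
  covered (6 px):
    · · · · · · · ·
    · · · █ · · · ·
    · · █ █ · · · ·
    · · █ █ █ · · ·
    · · · · · · · ·
    · · · · · · · ·
    · · · · · · · ·
    · · · · · · · ·
T2:
  2·area = 100  (B↔C swapped to make it positive)
  edge (14, 6)→(4, 14): d=(-10,8) right/bottom  bias=-1
  edge (4, 14)→(4, 4): d=(0,-10) top-left  bias=+0
  edge (4, 4)→(14, 6): d=(10,2) right/bottom  bias=-1
    (2,2)@(5, 5): e=[82,10,8] → █
    (3,2)@(7, 5): e=[66,30,4] → █
    (4,2)@(9, 5): e=[50,50,0] → ·  [on edge]
    (2,3)@(5, 7): e=[62,10,28] → █
    (4,3)@(9, 7): e=[30,50,20] → █
    (5,3)@(11, 7): e=[14,70,16] → █
    (6,3)@(13, 7): e=[-2,90,12] → ·
    (2,4)@(5, 9): e=[42,10,48] → █
    (5,4)@(11, 9): e=[-6,70,36] → ·
    (2,5)@(5, 11): e=[22,10,68] → █
    (4,5)@(9, 11): e=[-10,50,60] → ·
    (2,6)@(5, 13): e=[2,10,88] → █
  covered (12 px):
    · · · · · · · ·
    · · · · · · · ·
    · · █ █ · · · ·
    · · █ █ █ █ · ·
    · · █ █ █ · · ·
    · · █ █ · · · ·
    · · █ · · · · ·
    · · · · · · · ·

Result: "outside"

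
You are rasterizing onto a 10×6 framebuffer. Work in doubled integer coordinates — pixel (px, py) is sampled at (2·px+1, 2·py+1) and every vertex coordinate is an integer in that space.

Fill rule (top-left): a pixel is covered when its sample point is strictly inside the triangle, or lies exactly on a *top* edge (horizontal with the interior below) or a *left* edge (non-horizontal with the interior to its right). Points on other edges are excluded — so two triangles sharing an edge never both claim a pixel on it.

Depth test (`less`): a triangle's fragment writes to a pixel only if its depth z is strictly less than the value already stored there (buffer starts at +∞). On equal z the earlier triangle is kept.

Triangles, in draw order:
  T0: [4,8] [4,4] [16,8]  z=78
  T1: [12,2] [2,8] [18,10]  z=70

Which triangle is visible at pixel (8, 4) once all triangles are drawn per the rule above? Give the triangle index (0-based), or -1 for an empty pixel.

T0:
  2·area = 48
  edge (4, 8)→(4, 4): d=(0,-4) top-left  bias=+0
  edge (4, 4)→(16, 8): d=(12,4) right/bottom  bias=-1
  edge (16, 8)→(4, 8): d=(-12,0) right/bottom  bias=-1
    (0,1)@(1, 3): e=[-12,0,60] → ·  [on edge]
    (2,2)@(5, 5): e=[4,8,36] → #
    (3,2)@(7, 5): e=[12,0,36] → ·  [on edge]
    (2,3)@(5, 7): e=[4,32,12] → #
    (3,3)@(7, 7): e=[12,24,12] → #
    (4,3)@(9, 7): e=[20,16,12] → #
    (5,3)@(11, 7): e=[28,8,12] → #
    (6,3)@(13, 7): e=[36,0,12] → ·  [on edge]
    (2,4)@(5, 9): e=[4,56,-12] → ·
    (3,4)@(7, 9): e=[12,48,-12] → ·
    (4,4)@(9, 9): e=[20,40,-12] → ·
    (5,4)@(11, 9): e=[28,32,-12] → ·
    (9,4)@(19, 9): e=[60,0,-12] → ·  [on edge]
  covered (5 px):
    · · · · · · · · · ·
    · · · · · · · · · ·
    · · # · · · · · · ·
    · · # # # # · · · ·
    · · · · · · · · · ·
    · · · · · · · · · ·
T1:
  2·area = 116  (B↔C swapped to make it positive)
  edge (12, 2)→(18, 10): d=(6,8) right/bottom  bias=-1
  edge (18, 10)→(2, 8): d=(-16,-2) top-left  bias=+0
  edge (2, 8)→(12, 2): d=(10,-6) top-left  bias=+0
    (5,1)@(11, 3): e=[14,98,4] → #
    (6,1)@(13, 3): e=[-2,102,16] → ·
    (3,2)@(7, 5): e=[58,58,0] → #  [on edge]
    (4,2)@(9, 5): e=[42,62,12] → #
    (6,2)@(13, 5): e=[10,70,36] → #
    (7,2)@(15, 5): e=[-6,74,48] → ·
    (2,3)@(5, 7): e=[86,22,8] → #
    (7,3)@(15, 7): e=[6,42,68] → #
    (8,3)@(17, 7): e=[-10,46,80] → ·
    (2,4)@(5, 9): e=[98,-10,28] → ·
    (3,4)@(7, 9): e=[82,-6,40] → ·
    (4,4)@(9, 9): e=[66,-2,52] → ·
  covered (15 px):
    · · · · · · · · · ·
    · · · · · # · · · ·
    · · · # # # # · · ·
    · · # # # # # # · ·
    · · · · · # # # # ·
    · · · · · · · · · ·

Z-buffer (winner per pixel, '.' = empty):
  . . . . . . . . . .
  . . . . . 1 . . . .
  . . 0 1 1 1 1 . . .
  . . 1 1 1 1 1 1 . .
  . . . . . 1 1 1 1 .
  . . . . . . . . . .

Answer: 1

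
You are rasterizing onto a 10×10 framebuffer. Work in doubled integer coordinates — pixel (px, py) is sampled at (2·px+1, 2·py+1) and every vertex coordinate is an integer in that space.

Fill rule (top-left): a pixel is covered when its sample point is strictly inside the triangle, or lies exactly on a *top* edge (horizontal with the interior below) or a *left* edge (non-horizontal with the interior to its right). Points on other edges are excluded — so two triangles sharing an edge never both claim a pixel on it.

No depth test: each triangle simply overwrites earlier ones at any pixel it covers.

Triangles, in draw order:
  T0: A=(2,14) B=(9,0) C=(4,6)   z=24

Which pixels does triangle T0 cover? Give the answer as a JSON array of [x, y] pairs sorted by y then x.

T0:
  2·area = 28  (B↔C swapped to make it positive)
  edge (2, 14)→(4, 6): d=(2,-8) top-left  bias=+0
  edge (4, 6)→(9, 0): d=(5,-6) top-left  bias=+0
  edge (9, 0)→(2, 14): d=(-7,14) right/bottom  bias=-1
    (3,1)@(7, 3): e=[18,3,7] → #
    (4,1)@(9, 3): e=[34,15,-21] → ·
    (2,2)@(5, 5): e=[6,1,21] → #
    (3,2)@(7, 5): e=[22,13,-7] → ·
    (2,3)@(5, 7): e=[10,11,7] → #
    (3,3)@(7, 7): e=[26,23,-21] → ·
    (2,4)@(5, 9): e=[14,21,-7] → ·
    (1,5)@(3, 11): e=[2,19,7] → #
    (2,5)@(5, 11): e=[18,31,-21] → ·
    (1,6)@(3, 13): e=[6,29,-7] → ·
  covered (4 px):
    · · · · · · · · · ·
    · · · # · · · · · ·
    · · # · · · · · · ·
    · · # · · · · · · ·
    · · · · · · · · · ·
    · # · · · · · · · ·
    · · · · · · · · · ·
    · · · · · · · · · ·
    · · · · · · · · · ·
    · · · · · · · · · ·

Answer: [[3,1],[2,2],[2,3],[1,5]]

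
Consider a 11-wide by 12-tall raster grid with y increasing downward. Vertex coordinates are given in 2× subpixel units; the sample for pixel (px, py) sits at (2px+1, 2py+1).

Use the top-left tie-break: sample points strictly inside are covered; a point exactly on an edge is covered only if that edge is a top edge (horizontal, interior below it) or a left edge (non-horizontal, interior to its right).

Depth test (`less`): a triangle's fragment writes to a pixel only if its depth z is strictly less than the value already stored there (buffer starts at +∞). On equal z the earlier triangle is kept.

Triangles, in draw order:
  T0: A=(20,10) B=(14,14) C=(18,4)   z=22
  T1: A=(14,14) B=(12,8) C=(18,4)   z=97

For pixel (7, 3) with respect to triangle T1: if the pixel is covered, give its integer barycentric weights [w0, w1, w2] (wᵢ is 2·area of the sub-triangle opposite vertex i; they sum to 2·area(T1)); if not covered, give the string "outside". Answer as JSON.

T0:
  2·area = 44
  edge (20, 10)→(14, 14): d=(-6,4) right/bottom  bias=-1
  edge (14, 14)→(18, 4): d=(4,-10) top-left  bias=+0
  edge (18, 4)→(20, 10): d=(2,6) right/bottom  bias=-1
    (8,0)@(17, 1): e=[66,-22,0] → ·  [on edge]
    (8,3)@(17, 7): e=[30,2,12] → █
    (9,3)@(19, 7): e=[22,22,0] → ·  [on edge]
    (8,4)@(17, 9): e=[18,10,16] → █
    (9,4)@(19, 9): e=[10,30,4] → █
    (10,4)@(21, 9): e=[2,50,-8] → ·
    (8,5)@(17, 11): e=[6,18,20] → █
    (9,5)@(19, 11): e=[-2,38,8] → ·
    (7,6)@(15, 13): e=[2,6,36] → █
    (8,6)@(17, 13): e=[-6,26,24] → ·
    (10,6)@(21, 13): e=[-22,66,0] → ·  [on edge]
    (7,7)@(15, 15): e=[-10,14,40] → ·
  covered (5 px):
    · · · · · · · · · · ·
    · · · · · · · · · · ·
    · · · · · · · · · · ·
    · · · · · · · · █ · ·
    · · · · · · · · █ █ ·
    · · · · · · · · █ · ·
    · · · · · · · █ · · ·
    · · · · · · · · · · ·
    · · · · · · · · · · ·
    · · · · · · · · · · ·
    · · · · · · · · · · ·
    · · · · · · · · · · ·
T1:
  2·area = 44
  edge (14, 14)→(12, 8): d=(-2,-6) top-left  bias=+0
  edge (12, 8)→(18, 4): d=(6,-4) top-left  bias=+0
  edge (18, 4)→(14, 14): d=(-4,10) right/bottom  bias=-1
    (5,2)@(11, 5): e=[0,-22,66] → ·  [on edge]
    (8,2)@(17, 5): e=[36,2,6] → █
    (9,2)@(19, 5): e=[48,10,-14] → ·
    (7,3)@(15, 7): e=[20,6,18] → █
    (8,3)@(17, 7): e=[32,14,-2] → ·
    (6,4)@(13, 9): e=[4,10,30] → █
    (8,4)@(17, 9): e=[28,26,-10] → ·
    (6,5)@(13, 11): e=[0,22,22] → █  [on edge]
    (8,5)@(17, 11): e=[24,38,-18] → ·
    (6,6)@(13, 13): e=[-4,34,14] → ·
    (7,6)@(15, 13): e=[8,42,-6] → ·
    (7,8)@(15, 17): e=[0,66,-22] → ·  [on edge]
    (8,11)@(17, 23): e=[0,110,-66] → ·  [on edge]
  covered (6 px):
    · · · · · · · · · · ·
    · · · · · · · · · · ·
    · · · · · · · · █ · ·
    · · · · · · · █ · · ·
    · · · · · · █ █ · · ·
    · · · · · · █ █ · · ·
    · · · · · · · · · · ·
    · · · · · · · · · · ·
    · · · · · · · · · · ·
    · · · · · · · · · · ·
    · · · · · · · · · · ·
    · · · · · · · · · · ·

Result: [6,18,20]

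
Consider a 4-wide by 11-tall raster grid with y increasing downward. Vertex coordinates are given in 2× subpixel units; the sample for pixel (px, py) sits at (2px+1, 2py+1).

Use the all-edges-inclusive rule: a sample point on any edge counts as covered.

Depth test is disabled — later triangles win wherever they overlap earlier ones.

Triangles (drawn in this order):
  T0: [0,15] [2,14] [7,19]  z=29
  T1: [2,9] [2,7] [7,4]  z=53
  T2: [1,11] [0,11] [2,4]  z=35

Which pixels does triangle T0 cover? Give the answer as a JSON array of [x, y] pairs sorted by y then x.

T0:
  2·area = 15
  edge (0, 15)→(2, 14): d=(2,-1) inclusive
  edge (2, 14)→(7, 19): d=(5,5) inclusive
  edge (7, 19)→(0, 15): d=(-7,-4) inclusive
    (0,6)@(1, 13): e=[-3,0,18] → .  [on edge]
    (0,7)@(1, 15): e=[1,10,4] → X
    (1,7)@(3, 15): e=[3,0,12] → X  [on edge]
    (2,7)@(5, 15): e=[5,-10,20] → .
    (0,8)@(1, 17): e=[5,20,-10] → .
    (1,8)@(3, 17): e=[7,10,-2] → .
    (2,8)@(5, 17): e=[9,0,6] → X  [on edge]
    (3,8)@(7, 17): e=[11,-10,14] → .
    (2,9)@(5, 19): e=[13,10,-8] → .
    (3,9)@(7, 19): e=[15,0,0] → X  [on edge]
    (3,10)@(7, 21): e=[19,10,-14] → .
  covered (4 px):
    . . . .
    . . . .
    . . . .
    . . . .
    . . . .
    . . . .
    . . . .
    X X . .
    . . X .
    . . . X
    . . . .
T1:
  2·area = 10
  edge (2, 9)→(2, 7): d=(0,-2) inclusive
  edge (2, 7)→(7, 4): d=(5,-3) inclusive
  edge (7, 4)→(2, 9): d=(-5,5) inclusive
    (1,3)@(3, 7): e=[2,3,5] → X
    (2,3)@(5, 7): e=[6,9,-5] → .
    (1,4)@(3, 9): e=[2,13,-5] → .
  covered (1 px):
    . . . .
    . . . .
    . . . .
    . X . .
    . . . .
    . . . .
    . . . .
    . . . .
    . . . .
    . . . .
    . . . .
T2:
  2·area = 7
  edge (1, 11)→(0, 11): d=(-1,0) inclusive
  edge (0, 11)→(2, 4): d=(2,-7) inclusive
  edge (2, 4)→(1, 11): d=(-1,7) inclusive
    (0,4)@(1, 9): e=[2,3,2] → X
    (1,4)@(3, 9): e=[2,17,-12] → .
    (0,5)@(1, 11): e=[0,7,0] → X  [on edge]
    (1,5)@(3, 11): e=[0,21,-14] → .  [on edge]
    (2,5)@(5, 11): e=[0,35,-28] → .  [on edge]
    (3,5)@(7, 11): e=[0,49,-42] → .  [on edge]
    (0,6)@(1, 13): e=[-2,11,-2] → .
  covered (2 px):
    . . . .
    . . . .
    . . . .
    . . . .
    X . . .
    X . . .
    . . . .
    . . . .
    . . . .
    . . . .
    . . . .

Final: [[0,7],[1,7],[2,8],[3,9]]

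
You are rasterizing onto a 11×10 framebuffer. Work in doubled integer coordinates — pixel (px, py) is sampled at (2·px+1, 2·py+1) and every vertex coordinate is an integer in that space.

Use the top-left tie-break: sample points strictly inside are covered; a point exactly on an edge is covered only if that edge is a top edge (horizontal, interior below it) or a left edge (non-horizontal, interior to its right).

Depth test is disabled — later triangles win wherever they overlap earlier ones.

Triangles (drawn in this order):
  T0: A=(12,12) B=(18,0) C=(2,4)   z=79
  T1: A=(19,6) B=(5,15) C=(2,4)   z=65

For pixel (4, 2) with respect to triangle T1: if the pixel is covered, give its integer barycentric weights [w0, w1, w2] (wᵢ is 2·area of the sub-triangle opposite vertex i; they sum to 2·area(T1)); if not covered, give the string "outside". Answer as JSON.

T0:
  2·area = 168  (B↔C swapped to make it positive)
  edge (12, 12)→(2, 4): d=(-10,-8) top-left  bias=+0
  edge (2, 4)→(18, 0): d=(16,-4) top-left  bias=+0
  edge (18, 0)→(12, 12): d=(-6,12) right/bottom  bias=-1
    (7,0)@(15, 1): e=[134,4,30] → #
    (8,0)@(17, 1): e=[150,12,6] → #
    (9,0)@(19, 1): e=[166,20,-18] → ·
    (3,1)@(7, 3): e=[50,4,114] → #
    (4,1)@(9, 3): e=[66,12,90] → #
    (5,1)@(11, 3): e=[82,20,66] → #
    (6,1)@(13, 3): e=[98,28,42] → #
    (8,1)@(17, 3): e=[130,44,-6] → ·
    (2,2)@(5, 5): e=[14,28,126] → #
    (8,2)@(17, 5): e=[110,76,-18] → ·
    (2,3)@(5, 7): e=[-6,60,114] → ·
    (3,3)@(7, 7): e=[10,68,90] → #
  covered (21 px):
    · · · · · · · # # · ·
    · · · # # # # # · · ·
    · · # # # # # # · · ·
    · · · # # # # · · · ·
    · · · · # # # · · · ·
    · · · · · # · · · · ·
    · · · · · · · · · · ·
    · · · · · · · · · · ·
    · · · · · · · · · · ·
    · · · · · · · · · · ·
T1:
  2·area = 181
  edge (19, 6)→(5, 15): d=(-14,9) right/bottom  bias=-1
  edge (5, 15)→(2, 4): d=(-3,-11) top-left  bias=+0
  edge (2, 4)→(19, 6): d=(17,2) right/bottom  bias=-1
    (1,2)@(3, 5): e=[158,8,15] → #
    (2,2)@(5, 5): e=[140,30,11] → #
    (3,2)@(7, 5): e=[122,52,7] → #
    (4,2)@(9, 5): e=[104,74,3] → #
    (5,2)@(11, 5): e=[86,96,-1] → ·
    (1,3)@(3, 7): e=[130,2,49] → #
    (5,3)@(11, 7): e=[58,90,33] → #
    (6,3)@(13, 7): e=[40,112,29] → #
    (7,3)@(15, 7): e=[22,134,25] → #
    (8,3)@(17, 7): e=[4,156,21] → #
    (9,3)@(19, 7): e=[-14,178,17] → ·
    (1,4)@(3, 9): e=[102,-4,83] → ·
    (2,7)@(5, 15): e=[0,0,181] → ·  [on edge]
  covered (23 px):
    · · · · · · · · · · ·
    · · · · · · · · · · ·
    · # # # # · · · · · ·
    · # # # # # # # # · ·
    · · # # # # # · · · ·
    · · # # # # · · · · ·
    · · # # · · · · · · ·
    · · · · · · · · · · ·
    · · · · · · · · · · ·
    · · · · · · · · · · ·

Final: [74,3,104]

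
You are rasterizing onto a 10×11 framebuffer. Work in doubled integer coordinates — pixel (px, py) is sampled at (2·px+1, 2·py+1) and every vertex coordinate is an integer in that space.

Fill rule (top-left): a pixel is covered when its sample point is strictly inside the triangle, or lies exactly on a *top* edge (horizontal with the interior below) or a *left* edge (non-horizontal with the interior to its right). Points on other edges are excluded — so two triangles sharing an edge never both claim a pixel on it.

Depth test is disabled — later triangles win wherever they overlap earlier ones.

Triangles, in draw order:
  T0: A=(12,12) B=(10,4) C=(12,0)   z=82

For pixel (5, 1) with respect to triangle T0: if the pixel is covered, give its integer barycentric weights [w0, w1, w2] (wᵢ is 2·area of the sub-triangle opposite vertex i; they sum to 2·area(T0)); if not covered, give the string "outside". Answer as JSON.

T0:
  2·area = 24
  edge (12, 12)→(10, 4): d=(-2,-8) top-left  bias=+0
  edge (10, 4)→(12, 0): d=(2,-4) top-left  bias=+0
  edge (12, 0)→(12, 12): d=(0,12) right/bottom  bias=-1
    (5,1)@(11, 3): e=[10,2,12] → X
    (6,1)@(13, 3): e=[26,10,-12] → .
    (5,2)@(11, 5): e=[6,6,12] → X
    (6,2)@(13, 5): e=[22,14,-12] → .
    (5,3)@(11, 7): e=[2,10,12] → X
    (6,3)@(13, 7): e=[18,18,-12] → .
    (5,4)@(11, 9): e=[-2,14,12] → .
  covered (3 px):
    . . . . . . . . . .
    . . . . . X . . . .
    . . . . . X . . . .
    . . . . . X . . . .
    . . . . . . . . . .
    . . . . . . . . . .
    . . . . . . . . . .
    . . . . . . . . . .
    . . . . . . . . . .
    . . . . . . . . . .
    . . . . . . . . . .

Answer: [2,12,10]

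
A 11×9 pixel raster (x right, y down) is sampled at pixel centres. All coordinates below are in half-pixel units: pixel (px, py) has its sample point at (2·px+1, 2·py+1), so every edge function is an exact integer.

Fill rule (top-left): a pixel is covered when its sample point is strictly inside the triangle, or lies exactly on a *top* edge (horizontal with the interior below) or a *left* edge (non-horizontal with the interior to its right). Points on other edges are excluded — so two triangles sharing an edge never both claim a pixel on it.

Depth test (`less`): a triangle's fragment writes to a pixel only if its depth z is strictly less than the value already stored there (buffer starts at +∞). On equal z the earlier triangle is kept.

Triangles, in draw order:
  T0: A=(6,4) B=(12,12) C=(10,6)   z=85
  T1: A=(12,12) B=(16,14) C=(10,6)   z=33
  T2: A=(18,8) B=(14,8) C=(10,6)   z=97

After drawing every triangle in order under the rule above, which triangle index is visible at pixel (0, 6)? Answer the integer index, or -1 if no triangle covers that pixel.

T0:
  2·area = 20  (B↔C swapped to make it positive)
  edge (6, 4)→(10, 6): d=(4,2) right/bottom  bias=-1
  edge (10, 6)→(12, 12): d=(2,6) right/bottom  bias=-1
  edge (12, 12)→(6, 4): d=(-6,-8) top-left  bias=+0
    (4,1)@(9, 3): e=[-10,0,30] → .  [on edge]
    (3,2)@(7, 5): e=[2,16,2] → X
    (4,2)@(9, 5): e=[-2,4,18] → .
    (3,3)@(7, 7): e=[10,20,-10] → .
    (4,3)@(9, 7): e=[6,8,6] → X
    (5,3)@(11, 7): e=[2,-4,22] → .
    (4,4)@(9, 9): e=[14,12,-6] → .
    (5,4)@(11, 9): e=[10,0,10] → .  [on edge]
    (6,7)@(13, 15): e=[30,0,-10] → .  [on edge]
  covered (2 px):
    . . . . . . . . . . .
    . . . . . . . . . . .
    . . . X . . . . . . .
    . . . . X . . . . . .
    . . . . . . . . . . .
    . . . . . . . . . . .
    . . . . . . . . . . .
    . . . . . . . . . . .
    . . . . . . . . . . .
T1:
  2·area = 20  (B↔C swapped to make it positive)
  edge (12, 12)→(10, 6): d=(-2,-6) top-left  bias=+0
  edge (10, 6)→(16, 14): d=(6,8) right/bottom  bias=-1
  edge (16, 14)→(12, 12): d=(-4,-2) top-left  bias=+0
    (4,1)@(9, 3): e=[0,-10,30] → .  [on edge]
    (5,4)@(11, 9): e=[0,10,10] → X  [on edge]
    (6,4)@(13, 9): e=[12,-6,14] → .
    (5,5)@(11, 11): e=[-4,22,2] → .
    (6,5)@(13, 11): e=[8,6,6] → X
    (7,5)@(15, 11): e=[20,-10,10] → .
    (6,6)@(13, 13): e=[4,18,-2] → .
    (7,6)@(15, 13): e=[16,2,2] → X
    (8,6)@(17, 13): e=[28,-14,6] → .
    (6,7)@(13, 15): e=[0,30,-10] → .  [on edge]
    (7,7)@(15, 15): e=[12,14,-6] → .
  covered (3 px):
    . . . . . . . . . . .
    . . . . . . . . . . .
    . . . . . . . . . . .
    . . . . . . . . . . .
    . . . . . X . . . . .
    . . . . . . X . . . .
    . . . . . . . X . . .
    . . . . . . . . . . .
    . . . . . . . . . . .
T2:
  2·area = 8
  edge (18, 8)→(14, 8): d=(-4,0) right/bottom  bias=-1
  edge (14, 8)→(10, 6): d=(-4,-2) top-left  bias=+0
  edge (10, 6)→(18, 8): d=(8,2) right/bottom  bias=-1
    (6,3)@(13, 7): e=[4,2,2] → X
    (7,3)@(15, 7): e=[4,6,-2] → .
    (6,4)@(13, 9): e=[-4,-6,18] → .
  covered (1 px):
    . . . . . . . . . . .
    . . . . . . . . . . .
    . . . . . . . . . . .
    . . . . . . X . . . .
    . . . . . . . . . . .
    . . . . . . . . . . .
    . . . . . . . . . . .
    . . . . . . . . . . .
    . . . . . . . . . . .

Z-buffer (winner per pixel, '.' = empty):
  . . . . . . . . . . .
  . . . . . . . . . . .
  . . . 0 . . . . . . .
  . . . . 0 . 2 . . . .
  . . . . . 1 . . . . .
  . . . . . . 1 . . . .
  . . . . . . . 1 . . .
  . . . . . . . . . . .
  . . . . . . . . . . .

Result: -1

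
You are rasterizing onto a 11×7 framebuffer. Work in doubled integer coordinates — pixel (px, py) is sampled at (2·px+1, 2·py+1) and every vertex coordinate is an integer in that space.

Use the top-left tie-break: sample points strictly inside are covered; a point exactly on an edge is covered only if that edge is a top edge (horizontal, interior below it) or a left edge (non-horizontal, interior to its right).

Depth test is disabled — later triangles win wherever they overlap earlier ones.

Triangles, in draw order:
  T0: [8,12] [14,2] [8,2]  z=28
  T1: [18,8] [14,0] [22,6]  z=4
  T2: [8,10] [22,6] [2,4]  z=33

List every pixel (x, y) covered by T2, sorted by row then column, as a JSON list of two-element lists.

T0:
  2·area = 60  (B↔C swapped to make it positive)
  edge (8, 12)→(8, 2): d=(0,-10) top-left  bias=+0
  edge (8, 2)→(14, 2): d=(6,0) top-left  bias=+0
  edge (14, 2)→(8, 12): d=(-6,10) right/bottom  bias=-1
    (4,1)@(9, 3): e=[10,6,44] → █
    (5,1)@(11, 3): e=[30,6,24] → █
    (6,1)@(13, 3): e=[50,6,4] → █
    (7,1)@(15, 3): e=[70,6,-16] → ·
    (4,2)@(9, 5): e=[10,18,32] → █
    (6,2)@(13, 5): e=[50,18,-8] → ·
    (4,3)@(9, 7): e=[10,30,20] → █
    (5,3)@(11, 7): e=[30,30,0] → ·  [on edge]
    (4,4)@(9, 9): e=[10,42,8] → █
    (5,4)@(11, 9): e=[30,42,-12] → ·
    (4,5)@(9, 11): e=[10,54,-4] → ·
  covered (7 px):
    · · · · · · · · · · ·
    · · · · █ █ █ · · · ·
    · · · · █ █ · · · · ·
    · · · · █ · · · · · ·
    · · · · █ · · · · · ·
    · · · · · · · · · · ·
    · · · · · · · · · · ·
T1:
  2·area = 40
  edge (18, 8)→(14, 0): d=(-4,-8) top-left  bias=+0
  edge (14, 0)→(22, 6): d=(8,6) right/bottom  bias=-1
  edge (22, 6)→(18, 8): d=(-4,2) right/bottom  bias=-1
    (7,0)@(15, 1): e=[4,2,34] → █
    (8,0)@(17, 1): e=[20,-10,30] → ·
    (7,1)@(15, 3): e=[-4,18,26] → ·
    (8,1)@(17, 3): e=[12,6,22] → █
    (9,1)@(19, 3): e=[28,-6,18] → ·
    (8,2)@(17, 5): e=[4,22,14] → █
    (9,2)@(19, 5): e=[20,10,10] → █
    (10,2)@(21, 5): e=[36,-2,6] → ·
    (8,3)@(17, 7): e=[-4,38,6] → ·
    (9,3)@(19, 7): e=[12,26,2] → █
    (10,3)@(21, 7): e=[28,14,-2] → ·
    (9,4)@(19, 9): e=[4,42,-6] → ·
  covered (5 px):
    · · · · · · · █ · · ·
    · · · · · · · · █ · ·
    · · · · · · · · █ █ ·
    · · · · · · · · · █ ·
    · · · · · · · · · · ·
    · · · · · · · · · · ·
    · · · · · · · · · · ·
T2:
  2·area = 108  (B↔C swapped to make it positive)
  edge (8, 10)→(2, 4): d=(-6,-6) top-left  bias=+0
  edge (2, 4)→(22, 6): d=(20,2) right/bottom  bias=-1
  edge (22, 6)→(8, 10): d=(-14,4) right/bottom  bias=-1
    (0,1)@(1, 3): e=[0,-18,126] → ·  [on edge]
    (1,2)@(3, 5): e=[0,18,90] → █  [on edge]
    (2,2)@(5, 5): e=[12,14,82] → █
    (3,2)@(7, 5): e=[24,10,74] → █
    (4,2)@(9, 5): e=[36,6,66] → █
    (5,2)@(11, 5): e=[48,2,58] → █
    (6,2)@(13, 5): e=[60,-2,50] → ·
    (1,3)@(3, 7): e=[-12,58,62] → ·
    (2,3)@(5, 7): e=[0,54,54] → █  [on edge]
    (6,3)@(13, 7): e=[48,38,22] → █
    (7,3)@(15, 7): e=[60,34,14] → █
    (8,3)@(17, 7): e=[72,30,6] → █
    (3,4)@(7, 9): e=[0,90,18] → █  [on edge]
    (4,5)@(9, 11): e=[0,126,-18] → ·  [on edge]
    (5,6)@(11, 13): e=[0,162,-54] → ·  [on edge]
  covered (15 px):
    · · · · · · · · · · ·
    · · · · · · · · · · ·
    · █ █ █ █ █ · · · · ·
    · · █ █ █ █ █ █ █ · ·
    · · · █ █ █ · · · · ·
    · · · · · · · · · · ·
    · · · · · · · · · · ·

Final: [[1,2],[2,2],[3,2],[4,2],[5,2],[2,3],[3,3],[4,3],[5,3],[6,3],[7,3],[8,3],[3,4],[4,4],[5,4]]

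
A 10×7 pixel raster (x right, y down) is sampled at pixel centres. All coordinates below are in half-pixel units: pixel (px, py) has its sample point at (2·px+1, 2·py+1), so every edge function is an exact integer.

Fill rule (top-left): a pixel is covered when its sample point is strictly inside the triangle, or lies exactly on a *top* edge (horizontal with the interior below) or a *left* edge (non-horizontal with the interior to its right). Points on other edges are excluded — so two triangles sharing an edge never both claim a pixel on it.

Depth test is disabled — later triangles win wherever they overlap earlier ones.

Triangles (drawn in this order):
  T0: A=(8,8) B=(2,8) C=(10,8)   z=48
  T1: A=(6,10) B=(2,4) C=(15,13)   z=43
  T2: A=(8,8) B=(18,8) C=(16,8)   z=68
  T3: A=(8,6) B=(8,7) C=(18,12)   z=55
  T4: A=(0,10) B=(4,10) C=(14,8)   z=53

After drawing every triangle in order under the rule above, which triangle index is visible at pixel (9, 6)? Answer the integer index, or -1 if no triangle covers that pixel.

T0:
  degenerate (2·area = 0) — covers nothing
T1:
  2·area = 42
  edge (6, 10)→(2, 4): d=(-4,-6) top-left  bias=+0
  edge (2, 4)→(15, 13): d=(13,9) right/bottom  bias=-1
  edge (15, 13)→(6, 10): d=(-9,-3) top-left  bias=+0
    (1,2)@(3, 5): e=[2,4,36] → X
    (2,2)@(5, 5): e=[14,-14,42] → .
    (1,3)@(3, 7): e=[-6,30,18] → .
    (2,3)@(5, 7): e=[6,12,24] → X
    (3,3)@(7, 7): e=[18,-6,30] → .
    (1,4)@(3, 9): e=[-14,56,0] → .  [on edge]
    (2,4)@(5, 9): e=[-2,38,6] → .
    (3,4)@(7, 9): e=[10,20,12] → X
    (4,4)@(9, 9): e=[22,2,18] → X
    (5,4)@(11, 9): e=[34,-16,24] → .
    (3,5)@(7, 11): e=[2,46,-6] → .
    (4,5)@(9, 11): e=[14,28,0] → X  [on edge]
    (7,6)@(15, 13): e=[42,0,0] → .  [on edge]
  covered (6 px):
    . . . . . . . . . .
    . . . . . . . . . .
    . X . . . . . . . .
    . . X . . . . . . .
    . . . X X . . . . .
    . . . . X X . . . .
    . . . . . . . . . .
T2:
  degenerate (2·area = 0) — covers nothing
T3:
  2·area = 10  (B↔C swapped to make it positive)
  edge (8, 6)→(18, 12): d=(10,6) right/bottom  bias=-1
  edge (18, 12)→(8, 7): d=(-10,-5) top-left  bias=+0
  edge (8, 7)→(8, 6): d=(0,-1) top-left  bias=+0
    (1,1)@(3, 3): e=[0,15,-5] → .  [on edge]
    (4,3)@(9, 7): e=[4,5,1] → X
    (5,3)@(11, 7): e=[-8,15,3] → .
    (4,4)@(9, 9): e=[24,-15,1] → .
    (6,4)@(13, 9): e=[0,5,5] → .  [on edge]
  covered (1 px):
    . . . . . . . . . .
    . . . . . . . . . .
    . . . . . . . . . .
    . . . . X . . . . .
    . . . . . . . . . .
    . . . . . . . . . .
    . . . . . . . . . .
T4:
  2·area = 8  (B↔C swapped to make it positive)
  edge (0, 10)→(14, 8): d=(14,-2) top-left  bias=+0
  edge (14, 8)→(4, 10): d=(-10,2) right/bottom  bias=-1
  edge (4, 10)→(0, 10): d=(-4,0) right/bottom  bias=-1
    (9,3)@(19, 7): e=[-4,0,12] → .  [on edge]
    (3,4)@(7, 9): e=[0,4,4] → X  [on edge]
    (4,4)@(9, 9): e=[4,0,4] → .  [on edge]
    (3,5)@(7, 11): e=[28,-16,-4] → .
  covered (1 px):
    . . . . . . . . . .
    . . . . . . . . . .
    . . . . . . . . . .
    . . . . . . . . . .
    . . . X . . . . . .
    . . . . . . . . . .
    . . . . . . . . . .

Z-buffer (winner per pixel, '.' = empty):
  . . . . . . . . . .
  . . . . . . . . . .
  . 1 . . . . . . . .
  . . 1 . 3 . . . . .
  . . . 4 1 . . . . .
  . . . . 1 1 . . . .
  . . . . . . . . . .

Answer: -1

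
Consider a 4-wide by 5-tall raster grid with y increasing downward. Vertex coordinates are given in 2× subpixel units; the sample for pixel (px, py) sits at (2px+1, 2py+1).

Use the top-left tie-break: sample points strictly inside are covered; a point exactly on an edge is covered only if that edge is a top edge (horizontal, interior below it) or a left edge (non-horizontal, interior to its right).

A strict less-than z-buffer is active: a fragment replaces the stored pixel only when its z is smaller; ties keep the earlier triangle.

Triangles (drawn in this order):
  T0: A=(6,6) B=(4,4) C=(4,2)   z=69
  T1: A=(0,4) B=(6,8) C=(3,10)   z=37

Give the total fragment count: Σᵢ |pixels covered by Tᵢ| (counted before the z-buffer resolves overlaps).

T0:
  2·area = 4
  edge (6, 6)→(4, 4): d=(-2,-2) top-left  bias=+0
  edge (4, 4)→(4, 2): d=(0,-2) top-left  bias=+0
  edge (4, 2)→(6, 6): d=(2,4) right/bottom  bias=-1
    (0,0)@(1, 1): e=[0,-6,10] → ·  [on edge]
    (1,1)@(3, 3): e=[0,-2,6] → ·  [on edge]
    (2,2)@(5, 5): e=[0,2,2] → █  [on edge]
    (3,2)@(7, 5): e=[4,6,-6] → ·
    (2,3)@(5, 7): e=[-4,2,6] → ·
    (3,3)@(7, 7): e=[0,6,-2] → ·  [on edge]
  covered (1 px):
    · · · ·
    · · · ·
    · · █ ·
    · · · ·
    · · · ·
T1:
  2·area = 24
  edge (0, 4)→(6, 8): d=(6,4) right/bottom  bias=-1
  edge (6, 8)→(3, 10): d=(-3,2) right/bottom  bias=-1
  edge (3, 10)→(0, 4): d=(-3,-6) top-left  bias=+0
    (0,2)@(1, 5): e=[2,19,3] → █
    (1,2)@(3, 5): e=[-6,15,15] → ·
    (0,3)@(1, 7): e=[14,13,-3] → ·
    (1,3)@(3, 7): e=[6,9,9] → █
    (2,3)@(5, 7): e=[-2,5,21] → ·
    (1,4)@(3, 9): e=[18,3,3] → █
    (2,4)@(5, 9): e=[10,-1,15] → ·
  covered (3 px):
    · · · ·
    · · · ·
    █ · · ·
    · █ · ·
    · █ · ·

Result: 4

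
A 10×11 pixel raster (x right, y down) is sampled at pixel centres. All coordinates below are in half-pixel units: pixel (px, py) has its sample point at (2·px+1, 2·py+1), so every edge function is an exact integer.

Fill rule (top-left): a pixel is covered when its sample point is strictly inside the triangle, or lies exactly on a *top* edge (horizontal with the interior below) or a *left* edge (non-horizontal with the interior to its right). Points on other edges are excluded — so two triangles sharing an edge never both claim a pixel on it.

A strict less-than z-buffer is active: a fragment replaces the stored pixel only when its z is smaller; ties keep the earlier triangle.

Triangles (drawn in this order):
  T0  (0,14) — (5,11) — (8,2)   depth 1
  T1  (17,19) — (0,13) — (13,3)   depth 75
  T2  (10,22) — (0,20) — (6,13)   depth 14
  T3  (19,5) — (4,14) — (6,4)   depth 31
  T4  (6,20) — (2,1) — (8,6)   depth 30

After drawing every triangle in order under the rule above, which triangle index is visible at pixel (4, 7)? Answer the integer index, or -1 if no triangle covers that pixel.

T0:
  2·area = 36  (B↔C swapped to make it positive)
  edge (0, 14)→(8, 2): d=(8,-12) top-left  bias=+0
  edge (8, 2)→(5, 11): d=(-3,9) right/bottom  bias=-1
  edge (5, 11)→(0, 14): d=(-5,3) right/bottom  bias=-1
    (3,2)@(7, 5): e=[12,0,24] → ·  [on edge]
    (7,2)@(15, 5): e=[108,-72,0] → ·  [on edge]
    (2,3)@(5, 7): e=[4,12,20] → █
    (3,3)@(7, 7): e=[28,-6,14] → ·
    (2,4)@(5, 9): e=[20,6,10] → █
    (3,4)@(7, 9): e=[44,-12,4] → ·
    (1,5)@(3, 11): e=[12,18,6] → █
    (2,5)@(5, 11): e=[36,0,0] → ·  [on edge]
    (0,6)@(1, 13): e=[4,30,2] → █
    (1,6)@(3, 13): e=[28,12,-4] → ·
    (0,7)@(1, 15): e=[20,24,-8] → ·
    (1,8)@(3, 17): e=[60,0,-24] → ·  [on edge]
  covered (4 px):
    · · · · · · · · · ·
    · · · · · · · · · ·
    · · · · · · · · · ·
    · · █ · · · · · · ·
    · · █ · · · · · · ·
    · █ · · · · · · · ·
    █ · · · · · · · · ·
    · · · · · · · · · ·
    · · · · · · · · · ·
    · · · · · · · · · ·
    · · · · · · · · · ·
T1:
  2·area = 248
  edge (17, 19)→(0, 13): d=(-17,-6) top-left  bias=+0
  edge (0, 13)→(13, 3): d=(13,-10) top-left  bias=+0
  edge (13, 3)→(17, 19): d=(4,16) right/bottom  bias=-1
    (6,1)@(13, 3): e=[248,0,0] → ·  [on edge]
    (5,2)@(11, 5): e=[202,6,40] → █
    (6,2)@(13, 5): e=[214,26,8] → █
    (7,2)@(15, 5): e=[226,46,-24] → ·
    (4,3)@(9, 7): e=[156,12,80] → █
    (7,3)@(15, 7): e=[192,72,-16] → ·
    (3,4)@(7, 9): e=[110,18,120] → █
    (7,4)@(15, 9): e=[158,98,-8] → ·
    (1,5)@(3, 11): e=[52,4,192] → █
    (2,5)@(5, 11): e=[64,24,160] → █
    (7,5)@(15, 11): e=[124,124,0] → ·  [on edge]
    (0,6)@(1, 13): e=[6,10,232] → █
    (8,9)@(17, 19): e=[0,248,0] → ·  [on edge]
  covered (30 px):
    · · · · · · · · · ·
    · · · · · · · · · ·
    · · · · · █ █ · · ·
    · · · · █ █ █ · · ·
    · · · █ █ █ █ · · ·
    · █ █ █ █ █ █ · · ·
    █ █ █ █ █ █ █ █ · ·
    · · · █ █ █ █ █ · ·
    · · · · · · █ █ · ·
    · · · · · · · · · ·
    · · · · · · · · · ·
T2:
  2·area = 82
  edge (10, 22)→(0, 20): d=(-10,-2) top-left  bias=+0
  edge (0, 20)→(6, 13): d=(6,-7) top-left  bias=+0
  edge (6, 13)→(10, 22): d=(4,9) right/bottom  bias=-1
    (2,7)@(5, 15): e=[60,5,17] → █
    (3,7)@(7, 15): e=[64,19,-1] → ·
    (1,8)@(3, 17): e=[36,3,43] → █
    (3,8)@(7, 17): e=[44,31,7] → █
    (4,8)@(9, 17): e=[48,45,-11] → ·
    (0,9)@(1, 19): e=[12,1,69] → █
    (4,9)@(9, 19): e=[28,57,-3] → ·
    (0,10)@(1, 21): e=[-8,13,77] → ·
    (1,10)@(3, 21): e=[-4,27,59] → ·
    (2,10)@(5, 21): e=[0,41,41] → █  [on edge]
    (4,10)@(9, 21): e=[8,69,5] → █
    (5,10)@(11, 21): e=[12,83,-13] → ·
  covered (11 px):
    · · · · · · · · · ·
    · · · · · · · · · ·
    · · · · · · · · · ·
    · · · · · · · · · ·
    · · · · · · · · · ·
    · · · · · · · · · ·
    · · · · · · · · · ·
    · · █ · · · · · · ·
    · █ █ █ · · · · · ·
    █ █ █ █ · · · · · ·
    · · █ █ █ · · · · ·
T3:
  2·area = 132
  edge (19, 5)→(4, 14): d=(-15,9) right/bottom  bias=-1
  edge (4, 14)→(6, 4): d=(2,-10) top-left  bias=+0
  edge (6, 4)→(19, 5): d=(13,1) right/bottom  bias=-1
    (3,2)@(7, 5): e=[108,12,12] → █
    (4,2)@(9, 5): e=[90,32,10] → █
    (5,2)@(11, 5): e=[72,52,8] → █
    (6,2)@(13, 5): e=[54,72,6] → █
    (7,2)@(15, 5): e=[36,92,4] → █
    (8,2)@(17, 5): e=[18,112,2] → █
    (9,2)@(19, 5): e=[0,132,0] → ·  [on edge]
    (3,3)@(7, 7): e=[78,16,38] → █
    (8,3)@(17, 7): e=[-12,116,28] → ·
    (2,4)@(5, 9): e=[66,0,66] → █  [on edge]
    (6,4)@(13, 9): e=[-6,80,58] → ·
    (7,4)@(15, 9): e=[-24,100,56] → ·
    (4,5)@(9, 11): e=[0,44,88] → ·  [on edge]
    (1,9)@(3, 19): e=[-66,0,198] → ·  [on edge]
  covered (18 px):
    · · · · · · · · · ·
    · · · · · · · · · ·
    · · · █ █ █ █ █ █ ·
    · · · █ █ █ █ █ · ·
    · · █ █ █ █ · · · ·
    · · █ █ · · · · · ·
    · · █ · · · · · · ·
    · · · · · · · · · ·
    · · · · · · · · · ·
    · · · · · · · · · ·
    · · · · · · · · · ·
T4:
  2·area = 94
  edge (6, 20)→(2, 1): d=(-4,-19) top-left  bias=+0
  edge (2, 1)→(8, 6): d=(6,5) right/bottom  bias=-1
  edge (8, 6)→(6, 20): d=(-2,14) right/bottom  bias=-1
    (1,1)@(3, 3): e=[11,7,76] → █
    (2,1)@(5, 3): e=[49,-3,48] → ·
    (1,2)@(3, 5): e=[3,19,72] → █
    (2,2)@(5, 5): e=[41,9,44] → █
    (3,2)@(7, 5): e=[79,-1,16] → ·
    (1,3)@(3, 7): e=[-5,31,68] → ·
    (2,3)@(5, 7): e=[33,21,40] → █
    (3,3)@(7, 7): e=[71,11,12] → █
    (4,3)@(9, 7): e=[109,1,-16] → ·
    (2,4)@(5, 9): e=[25,33,36] → █
    (4,4)@(9, 9): e=[101,13,-20] → ·
    (2,5)@(5, 11): e=[17,45,32] → █
    (3,6)@(7, 13): e=[47,47,0] → ·  [on edge]
  covered (11 px):
    · · · · · · · · · ·
    · █ · · · · · · · ·
    · █ █ · · · · · · ·
    · · █ █ · · · · · ·
    · · █ █ · · · · · ·
    · · █ █ · · · · · ·
    · · █ · · · · · · ·
    · · █ · · · · · · ·
    · · · · · · · · · ·
    · · · · · · · · · ·
    · · · · · · · · · ·

Z-buffer (winner per pixel, '.' = empty):
  . . . . . . . . . .
  . 4 . . . . . . . .
  . 4 4 3 3 3 3 3 3 .
  . . 0 4 3 3 3 3 . .
  . . 0 4 3 3 1 . . .
  . 0 4 4 1 1 1 . . .
  0 1 4 1 1 1 1 1 . .
  . . 2 1 1 1 1 1 . .
  . 2 2 2 . . 1 1 . .
  2 2 2 2 . . . . . .
  . . 2 2 2 . . . . .

Result: 1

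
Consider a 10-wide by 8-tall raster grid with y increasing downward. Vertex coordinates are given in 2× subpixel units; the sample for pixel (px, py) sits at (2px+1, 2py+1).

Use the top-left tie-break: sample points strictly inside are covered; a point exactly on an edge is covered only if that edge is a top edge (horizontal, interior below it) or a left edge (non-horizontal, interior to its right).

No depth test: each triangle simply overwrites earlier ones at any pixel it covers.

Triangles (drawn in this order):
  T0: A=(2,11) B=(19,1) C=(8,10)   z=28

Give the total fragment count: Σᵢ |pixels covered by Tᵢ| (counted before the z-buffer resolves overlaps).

T0:
  2·area = 43
  edge (2, 11)→(19, 1): d=(17,-10) top-left  bias=+0
  edge (19, 1)→(8, 10): d=(-11,9) right/bottom  bias=-1
  edge (8, 10)→(2, 11): d=(-6,1) right/bottom  bias=-1
    (9,0)@(19, 1): e=[0,0,43] → .  [on edge]
    (6,2)@(13, 5): e=[8,10,25] → X
    (7,2)@(15, 5): e=[28,-8,23] → .
    (4,3)@(9, 7): e=[2,24,17] → X
    (5,3)@(11, 7): e=[22,6,15] → X
    (6,3)@(13, 7): e=[42,-12,13] → .
    (3,4)@(7, 9): e=[16,20,7] → X
    (5,4)@(11, 9): e=[56,-16,3] → .
    (3,5)@(7, 11): e=[50,-2,-5] → .
    (4,5)@(9, 11): e=[70,-20,-7] → .
  covered (5 px):
    . . . . . . . . . .
    . . . . . . . . . .
    . . . . . . X . . .
    . . . . X X . . . .
    . . . X X . . . . .
    . . . . . . . . . .
    . . . . . . . . . .
    . . . . . . . . . .

Result: 5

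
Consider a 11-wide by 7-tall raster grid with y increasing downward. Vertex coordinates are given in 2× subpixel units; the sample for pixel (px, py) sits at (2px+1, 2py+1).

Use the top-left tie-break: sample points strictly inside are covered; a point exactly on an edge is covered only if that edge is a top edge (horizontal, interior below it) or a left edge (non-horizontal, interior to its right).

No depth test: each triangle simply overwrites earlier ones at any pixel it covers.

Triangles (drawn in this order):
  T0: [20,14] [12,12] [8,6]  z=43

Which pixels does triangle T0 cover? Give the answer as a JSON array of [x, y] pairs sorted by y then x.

T0:
  2·area = 40
  edge (20, 14)→(12, 12): d=(-8,-2) top-left  bias=+0
  edge (12, 12)→(8, 6): d=(-4,-6) top-left  bias=+0
  edge (8, 6)→(20, 14): d=(12,8) right/bottom  bias=-1
    (4,3)@(9, 7): e=[34,2,4] → X
    (5,3)@(11, 7): e=[38,14,-12] → .
    (4,4)@(9, 9): e=[18,-6,28] → .
    (5,4)@(11, 9): e=[22,6,12] → X
    (6,4)@(13, 9): e=[26,18,-4] → .
    (5,5)@(11, 11): e=[6,-2,36] → .
    (6,5)@(13, 11): e=[10,10,20] → X
    (7,5)@(15, 11): e=[14,22,4] → X
    (8,5)@(17, 11): e=[18,34,-12] → .
    (6,6)@(13, 13): e=[-6,2,44] → .
    (7,6)@(15, 13): e=[-2,14,28] → .
    (8,6)@(17, 13): e=[2,26,12] → X
  covered (5 px):
    . . . . . . . . . . .
    . . . . . . . . . . .
    . . . . . . . . . . .
    . . . . X . . . . . .
    . . . . . X . . . . .
    . . . . . . X X . . .
    . . . . . . . . X . .

Result: [[4,3],[5,4],[6,5],[7,5],[8,6]]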